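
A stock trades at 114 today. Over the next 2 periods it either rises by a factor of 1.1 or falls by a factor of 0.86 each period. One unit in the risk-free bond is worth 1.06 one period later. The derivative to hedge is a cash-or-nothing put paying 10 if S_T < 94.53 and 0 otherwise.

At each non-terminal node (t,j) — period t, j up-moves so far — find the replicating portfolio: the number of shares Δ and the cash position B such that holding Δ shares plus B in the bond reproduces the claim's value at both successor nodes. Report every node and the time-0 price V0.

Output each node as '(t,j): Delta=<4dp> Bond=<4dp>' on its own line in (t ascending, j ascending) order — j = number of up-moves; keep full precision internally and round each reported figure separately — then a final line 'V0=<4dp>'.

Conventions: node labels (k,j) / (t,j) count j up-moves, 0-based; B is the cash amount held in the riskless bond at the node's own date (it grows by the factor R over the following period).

Since d<R<u, set p* = (R−d)/(u−d) = 0.8333; price each node as the discounted p*-expectation of its children.
At maturity the claim pays: V(2,0)=10.0000, V(2,1)=0.0000, V(2,2)=0.0000
Node (1,0) S=98.0400: V=(p*·0.0000+(1−p*)·10.0000)/1.06=1.5723; Δ=(0.0000−10.0000)/(107.8440−84.3144)=-0.4250; B=V−Δ·S=43.2390
Node (1,1) S=125.4000: V=(p*·0.0000+(1−p*)·0.0000)/1.06=0.0000; Δ=(0.0000−0.0000)/(137.9400−107.8440)=0.0000; B=V−Δ·S=0.0000
Node (0,0) S=114.0000: V=(p*·0.0000+(1−p*)·1.5723)/1.06=0.2472; Δ=(0.0000−1.5723)/(125.4000−98.0400)=-0.0575; B=V−Δ·S=6.7986
As a check, the time-0 holding Δ(0,0)·S0 + B(0,0) comes to 0.2472 — exactly V0.

(0,0): Delta=-0.0575 Bond=6.7986
(1,0): Delta=-0.4250 Bond=43.2390
(1,1): Delta=0.0000 Bond=0.0000
V0=0.2472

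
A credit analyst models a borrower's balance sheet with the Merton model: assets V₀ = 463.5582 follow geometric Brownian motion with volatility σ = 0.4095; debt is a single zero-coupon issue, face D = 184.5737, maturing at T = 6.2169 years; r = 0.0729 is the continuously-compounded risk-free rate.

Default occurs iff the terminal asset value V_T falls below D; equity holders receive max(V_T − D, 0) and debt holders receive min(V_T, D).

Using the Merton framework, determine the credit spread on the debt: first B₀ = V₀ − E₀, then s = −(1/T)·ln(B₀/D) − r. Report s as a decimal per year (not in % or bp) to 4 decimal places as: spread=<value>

spread=0.0128

Equity is a call on the firm's assets struck at D = 184.5737:
d₁ = [ln(V₀/D) + (r + σ²/2)T] / (σ√T)
   = [ln(463.5582/184.5737) + (0.0729 + 0.5·0.4095²)·6.2169] / (0.4095·√6.2169)
   = [0.920883 + 0.974469] / 1.021036 = 1.856304
d₂ = d₁ − σ√T = 1.856304 − 1.021036 = 0.835268
N(d₁) = 0.968295,  N(d₂) = 0.798217,  e^(−rT) = 0.635583
E₀ = V₀·N(d₁) − D·e^(−rT)·N(d₂)
   = 463.5582·0.968295 − 184.5737·0.635583·0.798217 = 355.220652
B₀ = V₀ − E₀ = 463.5582 − 355.220652 = 108.337548
spread = −(1/T)·ln(B₀/D) − r = −(1/6.2169)·ln(108.337548/184.5737) − 0.0729 = 0.01280140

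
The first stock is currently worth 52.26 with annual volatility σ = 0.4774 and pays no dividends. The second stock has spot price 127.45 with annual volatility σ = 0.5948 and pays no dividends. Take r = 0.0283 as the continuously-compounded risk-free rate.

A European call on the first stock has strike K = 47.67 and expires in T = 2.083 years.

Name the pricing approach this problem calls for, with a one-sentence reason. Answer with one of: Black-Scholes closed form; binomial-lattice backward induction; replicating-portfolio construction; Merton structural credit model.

framework: Black-Scholes closed form

Key observation: the instrument is a plain European call (strike 47.67) on a lognormal asset; the exact continuous-time formula applies directly.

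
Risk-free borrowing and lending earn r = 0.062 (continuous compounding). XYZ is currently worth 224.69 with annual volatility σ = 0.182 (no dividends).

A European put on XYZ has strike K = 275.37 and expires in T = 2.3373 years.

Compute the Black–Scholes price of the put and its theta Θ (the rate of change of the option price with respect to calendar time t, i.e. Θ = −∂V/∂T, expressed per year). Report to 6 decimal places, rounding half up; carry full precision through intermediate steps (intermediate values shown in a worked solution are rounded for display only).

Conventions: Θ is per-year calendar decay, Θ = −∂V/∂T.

σ√T = 0.182·√2.3373 = 0.278246
d₁ = (ln(S/K) + (r+σ²/2)T) / (σ√T) = (ln(224.69/275.37) + (0.062+0.182²/2)·2.3373) / 0.278246 = (-0.203394 + 0.183623) / 0.278246 = -0.071056
d₂ = d₁ − σ√T = -0.071056 − 0.278246 = -0.349302
e^{−rT} = 0.865098
N(−d₁) = 0.528323,  N(−d₂) = 0.636569
Put price V = K·e^{−rT}·N(−d₂) − S·N(−d₁) = 151.644649 − 118.708979 = 32.935670
φ(d₁) = (1/√(2π))·e^{−d₁²/2} = 0.397936
Θ = −S·φ(d₁)·σ/(2√T) + r·K·e^{−rT}·N(−d₂) = −5.322083 + 9.401968 = 4.079886

price = 32.935670
Θ = 4.079886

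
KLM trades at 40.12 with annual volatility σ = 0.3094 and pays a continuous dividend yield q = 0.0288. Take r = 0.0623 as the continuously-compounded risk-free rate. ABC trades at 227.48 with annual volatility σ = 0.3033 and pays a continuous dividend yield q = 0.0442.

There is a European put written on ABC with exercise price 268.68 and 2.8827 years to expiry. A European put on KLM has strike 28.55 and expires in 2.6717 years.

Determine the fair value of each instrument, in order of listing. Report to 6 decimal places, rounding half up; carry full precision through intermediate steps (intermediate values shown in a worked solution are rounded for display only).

price(ABC put K=268.68) = 56.312269
price(KLM put K=28.55) = 1.635726

[ABC put K=268.68]
σ√T = 0.3033·√2.8827 = 0.514958
d₁ = (ln(S/K) + (r−q+σ²/2)T) / (σ√T) = (ln(227.48/268.68) + (0.0623−0.0442+0.3033²/2)·2.8827) / 0.514958 = (-0.166459 + 0.184768) / 0.514958 = 0.035555
d₂ = d₁ − σ√T = 0.035555 − 0.514958 = -0.479404
e^{−rT} = 0.835611
e^{−qT} = 0.880368
N(−d₁) = 0.485819,  N(−d₂) = 0.684174
price = K·e^{−rT}·N(−d₂) − S·e^{−qT}·N(−d₁) = 153.605290 − 97.293021 = 56.312269
[KLM put K=28.55]
σ√T = 0.3094·√2.6717 = 0.505725
d₁ = (ln(S/K) + (r−q+σ²/2)T) / (σ√T) = (ln(40.12/28.55) + (0.0623−0.0288+0.3094²/2)·2.6717) / 0.505725 = (0.340218 + 0.217381) / 0.505725 = 1.102574
d₂ = d₁ − σ√T = 1.102574 − 0.505725 = 0.596849
e^{−rT} = 0.846668
e^{−qT} = 0.925941
N(−d₁) = 0.135106,  N(−d₂) = 0.275304
price = K·e^{−rT}·N(−d₂) − S·e^{−qT}·N(−d₁) = 6.654752 − 5.019025 = 1.635726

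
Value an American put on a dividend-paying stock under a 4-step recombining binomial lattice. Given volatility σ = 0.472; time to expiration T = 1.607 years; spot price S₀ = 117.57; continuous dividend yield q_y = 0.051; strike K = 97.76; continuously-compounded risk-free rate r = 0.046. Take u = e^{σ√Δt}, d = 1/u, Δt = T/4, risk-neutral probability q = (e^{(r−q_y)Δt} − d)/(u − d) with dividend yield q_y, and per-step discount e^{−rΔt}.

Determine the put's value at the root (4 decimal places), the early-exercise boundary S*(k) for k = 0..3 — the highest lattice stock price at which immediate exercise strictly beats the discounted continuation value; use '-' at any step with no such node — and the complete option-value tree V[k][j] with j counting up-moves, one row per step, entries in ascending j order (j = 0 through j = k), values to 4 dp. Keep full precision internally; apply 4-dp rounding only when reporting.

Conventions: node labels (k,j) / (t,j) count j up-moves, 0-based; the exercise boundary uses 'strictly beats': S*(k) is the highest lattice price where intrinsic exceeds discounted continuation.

Δt=0.40175  u=1.34874  d=0.74143  q=0.42246  discount=0.98169
step 4 (expiry): payoffs max(K−S,0) = 62.2310 33.1292 0.0000 0.0000 0.0000
step 3: (k=3,j=0): S=47.9194, K−S=49.8406, hold=49.0224 ⇒ V=49.8406 exercise | (k=3,j=1): S=87.1702, K−S=10.5898, hold=18.7832 ⇒ V=18.7832 continue | (k=3,j=2): S=158.5714, K−S=0.0000, hold=0.0000 ⇒ V=0.0000 continue | (k=3,j=3): S=288.4575, K−S=0.0000, hold=0.0000 ⇒ V=0.0000 continue  boundary S*=47.9194
step 2: (k=2,j=0): S=64.6308, K−S=33.1292, hold=36.0479 ⇒ V=36.0479 continue | (k=2,j=1): S=117.5700, K−S=0.0000, hold=10.6495 ⇒ V=10.6495 continue | (k=2,j=2): S=213.8717, K−S=0.0000, hold=0.0000 ⇒ V=0.0000 continue  boundary S*=-
step 1: (k=1,j=0): S=87.1702, K−S=10.5898, hold=24.8546 ⇒ V=24.8546 continue | (k=1,j=1): S=158.5714, K−S=0.0000, hold=6.0379 ⇒ V=6.0379 continue  boundary S*=-
step 0: (k=0,j=0): S=117.5700, K−S=0.0000, hold=16.5958 ⇒ V=16.5958 continue  boundary S*=-

price = 16.5958
boundary = - - - 47.9194
tree:
16.5958
24.8546 6.0379
36.0479 10.6495 0.0000
49.8406 18.7832 0.0000 0.0000
62.2310 33.1292 0.0000 0.0000 0.0000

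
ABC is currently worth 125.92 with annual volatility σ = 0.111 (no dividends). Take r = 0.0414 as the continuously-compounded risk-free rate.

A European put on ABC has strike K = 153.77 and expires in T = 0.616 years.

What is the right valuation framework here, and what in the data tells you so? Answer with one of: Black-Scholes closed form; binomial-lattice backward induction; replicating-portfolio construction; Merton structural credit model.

Key observation: with ABC following a GBM at constant σ and r, the European put struck at 153.77 prices in closed form — nothing here needs a stepwise model or a balance sheet.

framework: Black-Scholes closed form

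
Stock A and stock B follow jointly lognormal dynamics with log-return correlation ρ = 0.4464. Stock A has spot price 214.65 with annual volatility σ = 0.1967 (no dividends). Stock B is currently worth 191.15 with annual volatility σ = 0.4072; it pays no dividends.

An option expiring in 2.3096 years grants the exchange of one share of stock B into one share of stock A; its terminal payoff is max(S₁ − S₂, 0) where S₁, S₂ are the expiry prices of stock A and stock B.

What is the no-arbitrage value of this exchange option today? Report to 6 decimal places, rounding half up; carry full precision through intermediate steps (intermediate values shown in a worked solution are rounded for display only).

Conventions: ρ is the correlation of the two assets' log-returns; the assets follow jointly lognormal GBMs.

σ_eff = √(σ₁² + σ₂² − 2ρσ₁σ₂) = √(0.1967² + 0.4072² − 2·0.4464·0.1967·0.4072) = 0.364682
d₁ = (ln(S₁/S₂) + (q₂ − q₁ + σ_eff²/2)T) / (σ_eff√T) = (ln(214.65/191.15) + (0.0 − 0.0 + 0.066496)·2.3096) / 0.554220 = 0.486324
d₂ = d₁ − σ_eff√T = 0.486324 − 0.554220 = -0.067897
N(d₁) = 0.686631,  N(d₂) = 0.472934
V = S₁·e^{−q₁T}·N(d₁) − S₂·e^{−q₂T}·N(d₂) = 147.385371 − 90.401318 = 56.984053
Key observation: no risk-free rate is needed — with the second asset as numeraire the exchange option is a call on the ratio S₁/S₂, and r cancels out of the value.

exchange price = 56.984053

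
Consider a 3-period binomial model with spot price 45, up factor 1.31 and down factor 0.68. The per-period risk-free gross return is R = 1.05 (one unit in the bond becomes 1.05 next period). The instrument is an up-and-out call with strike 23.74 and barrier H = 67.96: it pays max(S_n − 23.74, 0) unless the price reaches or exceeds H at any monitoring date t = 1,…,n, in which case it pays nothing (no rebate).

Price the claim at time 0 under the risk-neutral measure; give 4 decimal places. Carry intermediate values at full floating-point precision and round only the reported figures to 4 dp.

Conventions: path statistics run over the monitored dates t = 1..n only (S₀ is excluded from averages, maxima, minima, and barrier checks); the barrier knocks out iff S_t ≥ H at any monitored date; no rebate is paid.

Set p* = 0.5873 (from d < R < u); the path-dependent value is the discounted p*-expectation over all price paths.
Enumerate all 2^3 = 8 price paths (U = up ×1.31, D = down ×0.68); each path with k up-moves has probability p*^k·(1−p*)^(3−k).
DDD: M=30.6000, payoff=0.0000, prob=0.070291
UDD: M=58.9500, payoff=3.5185, prob=0.100029
DUD: M=40.0860, payoff=3.5185, prob=0.100029
UUD: M=77.2245, payoff=0.0000, prob=0.142349
DDU: M=30.6000, payoff=3.5185, prob=0.100029
UDU: M=58.9500, payoff=28.7727, prob=0.142349
DUU: M=52.5127, payoff=28.7727, prob=0.142349
UUU: M=101.1641, payoff=0.0000, prob=0.202574
Price = Σ prob·payoff / R^3 = 9.247385 / 1.157625 = 7.9882

price = 7.9882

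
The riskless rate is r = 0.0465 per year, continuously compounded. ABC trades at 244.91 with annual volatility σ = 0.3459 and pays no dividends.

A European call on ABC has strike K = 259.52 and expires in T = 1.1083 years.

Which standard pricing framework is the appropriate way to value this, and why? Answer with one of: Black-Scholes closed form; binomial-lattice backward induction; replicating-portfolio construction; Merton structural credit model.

framework: Black-Scholes closed form

Key observation: the strike-259.52 call on ABC is European-exercise on a continuously-modelled lognormal underlying, so its value is a single closed-form evaluation.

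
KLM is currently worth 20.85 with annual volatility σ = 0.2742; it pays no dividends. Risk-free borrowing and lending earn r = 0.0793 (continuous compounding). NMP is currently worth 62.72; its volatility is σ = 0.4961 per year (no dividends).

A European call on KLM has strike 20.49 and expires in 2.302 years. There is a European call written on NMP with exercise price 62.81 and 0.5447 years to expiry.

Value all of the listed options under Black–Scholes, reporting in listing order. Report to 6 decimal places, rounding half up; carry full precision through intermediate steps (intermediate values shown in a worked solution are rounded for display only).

price(KLM call K=20.49) = 5.361375
price(NMP call K=62.81) = 10.264193

[KLM call K=20.49]
σ√T = 0.2742·√2.302 = 0.416026
d₁ = (ln(S/K) + (r+σ²/2)T) / (σ√T) = (ln(20.85/20.49) + (0.0793+0.2742²/2)·2.302) / 0.416026 = (0.017417 + 0.269087) / 0.416026 = 0.688670
d₂ = d₁ − σ√T = 0.688670 − 0.416026 = 0.272644
e^{−rT} = 0.833144
N(d₁) = 0.754484,  N(d₂) = 0.607437
price = S·N(d₁) − K·e^{−rT}·N(d₂) = 15.731000 − 10.369625 = 5.361375
[NMP call K=62.81]
σ√T = 0.4961·√0.5447 = 0.366141
d₁ = (ln(S/K) + (r+σ²/2)T) / (σ√T) = (ln(62.72/62.81) + (0.0793+0.4961²/2)·0.5447) / 0.366141 = (-0.001434 + 0.110224) / 0.366141 = 0.297127
d₂ = d₁ − σ√T = 0.297127 − 0.366141 = -0.069014
e^{−rT} = 0.957725
N(d₁) = 0.616815,  N(d₂) = 0.472489
price = S·N(d₁) − K·e^{−rT}·N(d₂) = 38.686651 − 28.422458 = 10.264193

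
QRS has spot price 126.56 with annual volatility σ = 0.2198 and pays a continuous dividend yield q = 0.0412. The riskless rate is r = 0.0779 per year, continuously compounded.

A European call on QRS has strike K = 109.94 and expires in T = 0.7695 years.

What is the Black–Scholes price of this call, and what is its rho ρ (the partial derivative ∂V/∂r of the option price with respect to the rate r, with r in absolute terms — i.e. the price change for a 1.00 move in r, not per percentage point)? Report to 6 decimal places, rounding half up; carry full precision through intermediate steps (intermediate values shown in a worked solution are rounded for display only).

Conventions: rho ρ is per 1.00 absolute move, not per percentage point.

price = 21.337673
ρ = 62.336465

σ√T = 0.2198·√0.7695 = 0.192811
d₁ = (ln(S/K) + (r−q+σ²/2)T) / (σ√T) = (ln(126.56/109.94) + (0.0779−0.0412+0.2198²/2)·0.7695) / 0.192811 = (0.140782 + 0.046829) / 0.192811 = 0.973027
d₂ = d₁ − σ√T = 0.973027 − 0.192811 = 0.780216
e^{−rT} = 0.941817
e^{−qT} = 0.968794
N(d₁) = 0.834730,  N(d₂) = 0.782368
Call price V = S·e^{−qT}·N(d₁) − K·e^{−rT}·N(d₂) = 102.346724 − 81.009051 = 21.337673
ρ = K·T·e^{−rT}·N(d₂) = 62.336465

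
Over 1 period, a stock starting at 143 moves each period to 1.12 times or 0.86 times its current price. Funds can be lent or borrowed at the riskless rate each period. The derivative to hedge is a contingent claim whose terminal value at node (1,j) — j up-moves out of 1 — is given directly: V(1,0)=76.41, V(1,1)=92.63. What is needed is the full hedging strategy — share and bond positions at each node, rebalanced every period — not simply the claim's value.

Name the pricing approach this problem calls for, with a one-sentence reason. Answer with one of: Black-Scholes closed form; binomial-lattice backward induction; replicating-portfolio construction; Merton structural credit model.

framework: replicating-portfolio construction

Key observation: the deliverable is the dynamic trading strategy on the 1-step tree (spot 143, moves 1.12 and 0.86), so the valuation must go through the node-by-node replicating-portfolio solve.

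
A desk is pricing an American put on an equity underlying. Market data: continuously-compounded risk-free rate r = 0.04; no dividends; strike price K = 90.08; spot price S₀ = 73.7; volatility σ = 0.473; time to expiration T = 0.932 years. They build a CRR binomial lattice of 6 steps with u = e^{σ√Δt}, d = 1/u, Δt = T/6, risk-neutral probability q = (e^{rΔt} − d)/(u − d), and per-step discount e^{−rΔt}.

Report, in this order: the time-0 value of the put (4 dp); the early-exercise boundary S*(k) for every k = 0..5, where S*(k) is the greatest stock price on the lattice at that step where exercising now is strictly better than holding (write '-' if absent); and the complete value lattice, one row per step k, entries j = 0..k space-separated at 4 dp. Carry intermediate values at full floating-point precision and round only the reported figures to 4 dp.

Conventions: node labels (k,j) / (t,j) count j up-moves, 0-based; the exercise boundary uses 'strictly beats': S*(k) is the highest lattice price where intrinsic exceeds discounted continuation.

price = 23.0697
boundary = - - 50.7627 42.1292 50.7627 61.1654
tree:
23.0697
30.6872 14.7906
39.3173 21.3681 7.5739
47.9508 29.7001 12.2614 2.3915
55.1159 39.3173 19.2555 4.5418 0.0000
61.0625 47.9508 28.9146 8.6252 0.0000 0.0000
65.9976 55.1159 39.3173 16.3800 0.0000 0.0000 0.0000

Δt=0.15533  u=1.20493  d=0.82992  q=0.47015  discount=0.99381
step 6 (expiry): payoffs max(K−S,0) = 65.9976 55.1159 39.3173 16.3800 0.0000 0.0000 0.0000
step 5: (k=5,j=0): S=29.0175, K−S=61.0625, hold=60.5045 ⇒ V=61.0625 exercise | (k=5,j=1): S=42.1292, K−S=47.9508, hold=47.3928 ⇒ V=47.9508 exercise | (k=5,j=2): S=61.1654, K−S=28.9146, hold=28.3566 ⇒ V=28.9146 exercise | (k=5,j=3): S=88.8032, K−S=1.2768, hold=8.6252 ⇒ V=8.6252 continue | (k=5,j=4): S=128.9293, K−S=0.0000, hold=0.0000 ⇒ V=0.0000 continue | (k=5,j=5): S=187.1864, K−S=0.0000, hold=0.0000 ⇒ V=0.0000 continue  boundary S*=61.1654
step 4: (k=4,j=0): S=34.9641, K−S=55.1159, hold=54.5580 ⇒ V=55.1159 exercise | (k=4,j=1): S=50.7627, K−S=39.3173, hold=38.7593 ⇒ V=39.3173 exercise | (k=4,j=2): S=73.7000, K−S=16.3800, hold=19.2555 ⇒ V=19.2555 continue | (k=4,j=3): S=107.0016, K−S=0.0000, hold=4.5418 ⇒ V=4.5418 continue | (k=4,j=4): S=155.3506, K−S=0.0000, hold=0.0000 ⇒ V=0.0000 continue  boundary S*=50.7627
step 3: (k=3,j=0): S=42.1292, K−S=47.9508, hold=47.3928 ⇒ V=47.9508 exercise | (k=3,j=1): S=61.1654, K−S=28.9146, hold=29.7001 ⇒ V=29.7001 continue | (k=3,j=2): S=88.8032, K−S=1.2768, hold=12.2614 ⇒ V=12.2614 continue | (k=3,j=3): S=128.9293, K−S=0.0000, hold=2.3915 ⇒ V=2.3915 continue  boundary S*=42.1292
step 2: (k=2,j=0): S=50.7627, K−S=39.3173, hold=39.1264 ⇒ V=39.3173 exercise | (k=2,j=1): S=73.7000, K−S=16.3800, hold=21.3681 ⇒ V=21.3681 continue | (k=2,j=2): S=107.0016, K−S=0.0000, hold=7.5739 ⇒ V=7.5739 continue  boundary S*=50.7627
step 1: (k=1,j=0): S=61.1654, K−S=28.9146, hold=30.6872 ⇒ V=30.6872 continue | (k=1,j=1): S=88.8032, K−S=1.2768, hold=14.7906 ⇒ V=14.7906 continue  boundary S*=-
step 0: (k=0,j=0): S=73.7000, K−S=16.3800, hold=23.0697 ⇒ V=23.0697 continue  boundary S*=-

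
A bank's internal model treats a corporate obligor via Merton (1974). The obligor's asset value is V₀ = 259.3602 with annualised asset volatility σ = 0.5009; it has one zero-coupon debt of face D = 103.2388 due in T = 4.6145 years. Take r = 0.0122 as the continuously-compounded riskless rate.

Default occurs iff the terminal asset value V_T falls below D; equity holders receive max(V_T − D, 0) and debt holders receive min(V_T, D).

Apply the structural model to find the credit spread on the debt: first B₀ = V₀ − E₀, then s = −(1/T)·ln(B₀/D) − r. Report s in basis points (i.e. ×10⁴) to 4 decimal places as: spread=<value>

Apply the equity-as-call identities (strike 103.2388, horizon 4.6145 years):
d₁ = [ln(V₀/D) + (r + σ²/2)T] / (σ√T)
   = [ln(259.3602/103.2388) + (0.0122 + 0.5·0.5009²)·4.6145] / (0.5009·√4.6145)
   = [0.921173 + 0.635188] / 1.076003 = 1.446428
d₂ = d₁ − σ√T = 1.446428 − 1.076003 = 0.370426
N(d₁) = 0.925971,  N(d₂) = 0.644467,  e^(−rT) = 0.945258
E₀ = V₀·N(d₁) − D·e^(−rT)·N(d₂)
   = 259.3602·0.925971 − 103.2388·0.945258·0.644467 = 177.268285
B₀ = V₀ − E₀ = 259.3602 − 177.268285 = 82.091915
spread = −(1/T)·ln(B₀/D) − r = −(1/4.6145)·ln(82.091915/103.2388) − 0.0122 = 0.03747065
in basis points: 0.03747065 × 10⁴ = 374.7065 bp

spread=374.7065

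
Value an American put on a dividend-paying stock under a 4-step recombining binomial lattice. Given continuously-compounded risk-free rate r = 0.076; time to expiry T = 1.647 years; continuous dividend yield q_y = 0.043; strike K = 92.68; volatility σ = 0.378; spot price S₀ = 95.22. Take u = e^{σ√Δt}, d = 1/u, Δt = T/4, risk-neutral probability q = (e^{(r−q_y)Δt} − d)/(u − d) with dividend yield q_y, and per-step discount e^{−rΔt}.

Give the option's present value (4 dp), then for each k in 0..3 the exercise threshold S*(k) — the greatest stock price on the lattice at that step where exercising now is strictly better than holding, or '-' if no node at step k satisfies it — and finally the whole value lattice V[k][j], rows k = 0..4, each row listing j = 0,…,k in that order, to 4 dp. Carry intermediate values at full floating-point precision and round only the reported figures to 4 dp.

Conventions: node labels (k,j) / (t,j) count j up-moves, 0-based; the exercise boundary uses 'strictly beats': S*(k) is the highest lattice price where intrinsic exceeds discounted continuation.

price = 13.4055
boundary = - - 58.6203 74.7116
tree:
13.4055
21.7771 4.7844
34.0597 9.2719 0.0000
46.6852 17.9684 0.0000 0.0000
56.5915 34.0597 0.0000 0.0000 0.0000

params: Δt=0.41175 u=1.27450 d=0.78462 q=0.46758 e^(-rΔt)=0.96919
t_4 payoffs: 56.5915 34.0597 0.0000 0.0000 0.0000
t_3: node(3,0) S=45.9948 payoff=46.6852 vs cont=44.6371 → 46.6852 [stop]  node(3,1) S=74.7116 payoff=17.9684 vs cont=17.5753 → 17.9684 [stop]  node(3,2) S=121.3579 payoff=0.0000 vs cont=0.0000 → 0.0000 [wait]  node(3,3) S=197.1278 payoff=0.0000 vs cont=0.0000 → 0.0000 [wait]  ⇒ S*(3)=74.7116
t_2: node(2,0) S=58.6203 payoff=34.0597 vs cont=32.2331 → 34.0597 [stop]  node(2,1) S=95.2200 payoff=0.0000 vs cont=9.2719 → 9.2719 [wait]  node(2,2) S=154.6707 payoff=0.0000 vs cont=0.0000 → 0.0000 [wait]  ⇒ S*(2)=58.6203
t_1: node(1,0) S=74.7116 payoff=17.9684 vs cont=21.7771 → 21.7771 [wait]  node(1,1) S=121.3579 payoff=0.0000 vs cont=4.7844 → 4.7844 [wait]  ⇒ S*(1)=-
t_0: node(0,0) S=95.2200 payoff=0.0000 vs cont=13.4055 → 13.4055 [wait]  ⇒ S*(0)=-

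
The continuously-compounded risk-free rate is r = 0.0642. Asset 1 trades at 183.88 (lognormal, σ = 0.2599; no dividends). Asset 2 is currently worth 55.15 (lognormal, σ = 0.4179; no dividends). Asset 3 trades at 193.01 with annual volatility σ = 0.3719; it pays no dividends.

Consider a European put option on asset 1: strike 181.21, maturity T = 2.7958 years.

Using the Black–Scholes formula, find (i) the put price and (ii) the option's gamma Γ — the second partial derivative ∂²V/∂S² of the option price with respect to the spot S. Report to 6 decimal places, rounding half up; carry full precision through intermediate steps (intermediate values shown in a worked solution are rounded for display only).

price = 15.392874
Γ = 0.004005

σ√T = 0.2599·√2.7958 = 0.434570
d₁ = (ln(S/K) + (r+σ²/2)T) / (σ√T) = (ln(183.88/181.21) + (0.0642+0.2599²/2)·2.7958) / 0.434570 = (0.014627 + 0.273916) / 0.434570 = 0.663973
d₂ = d₁ − σ√T = 0.663973 − 0.434570 = 0.229404
e^{−rT} = 0.835696
N(−d₁) = 0.253354,  N(−d₂) = 0.409278
Put price V = K·e^{−rT}·N(−d₂) − S·N(−d₁) = 61.979565 − 46.586690 = 15.392874
φ(d₁) = (1/√(2π))·e^{−d₁²/2} = 0.320021
Γ = φ(d₁) / (S·σ·√T) = 0.004005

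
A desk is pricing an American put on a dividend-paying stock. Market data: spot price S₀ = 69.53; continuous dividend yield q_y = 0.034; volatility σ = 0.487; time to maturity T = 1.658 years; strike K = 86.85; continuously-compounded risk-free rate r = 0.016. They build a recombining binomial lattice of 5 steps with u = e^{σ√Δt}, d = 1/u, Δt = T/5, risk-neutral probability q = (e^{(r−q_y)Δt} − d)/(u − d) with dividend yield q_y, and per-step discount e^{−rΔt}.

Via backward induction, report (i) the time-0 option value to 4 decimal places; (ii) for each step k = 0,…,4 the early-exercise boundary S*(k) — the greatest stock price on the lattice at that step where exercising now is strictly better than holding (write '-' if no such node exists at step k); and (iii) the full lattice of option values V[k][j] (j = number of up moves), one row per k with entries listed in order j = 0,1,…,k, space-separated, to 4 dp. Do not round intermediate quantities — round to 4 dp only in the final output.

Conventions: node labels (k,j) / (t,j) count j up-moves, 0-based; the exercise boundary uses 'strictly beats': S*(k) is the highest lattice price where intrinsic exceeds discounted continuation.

Δt=0.33160, u=1.32371, d=0.75545, q=0.41987, disc=e^(-rΔt)=0.99471
k=5 terminal: V=max(K-S,0) → 69.7416 56.8725 34.3233 0.0000 0.0000 0.0000
k=4: j=0 S=22.6466 intr=64.2034 cont=63.9978 V=64.2034[EX]; j=1 S=39.6814 intr=47.1686 cont=47.1539 V=47.1686[EX]; j=2 S=69.5300 intr=17.3200 cont=19.8065 V=19.8065[hold]; j=3 S=121.8308 intr=0.0000 cont=0.0000 V=0.0000[hold]; j=4 S=213.4726 intr=0.0000 cont=0.0000 V=0.0000[hold]  S*(4)=39.6814
k=3: j=0 S=29.9775 intr=56.8725 cont=56.7491 V=56.8725[EX]; j=1 S=52.5267 intr=34.3233 cont=35.4911 V=35.4911[hold]; j=2 S=92.0375 intr=0.0000 cont=11.4295 V=11.4295[hold]; j=3 S=161.2686 intr=0.0000 cont=0.0000 V=0.0000[hold]  S*(3)=29.9775
k=2: j=0 S=39.6814 intr=47.1686 cont=47.6416 V=47.6416[hold]; j=1 S=69.5300 intr=17.3200 cont=25.2539 V=25.2539[hold]; j=2 S=121.8308 intr=0.0000 cont=6.5954 V=6.5954[hold]  S*(2)=-
k=1: j=0 S=52.5267 intr=34.3233 cont=38.0392 V=38.0392[hold]; j=1 S=92.0375 intr=0.0000 cont=17.3275 V=17.3275[hold]  S*(1)=-
k=0: j=0 S=69.5300 intr=17.3200 cont=29.1877 V=29.1877[hold]  S*(0)=-

price = 29.1877
boundary = - - - 29.9775 39.6814
tree:
29.1877
38.0392 17.3275
47.6416 25.2539 6.5954
56.8725 35.4911 11.4295 0.0000
64.2034 47.1686 19.8065 0.0000 0.0000
69.7416 56.8725 34.3233 0.0000 0.0000 0.0000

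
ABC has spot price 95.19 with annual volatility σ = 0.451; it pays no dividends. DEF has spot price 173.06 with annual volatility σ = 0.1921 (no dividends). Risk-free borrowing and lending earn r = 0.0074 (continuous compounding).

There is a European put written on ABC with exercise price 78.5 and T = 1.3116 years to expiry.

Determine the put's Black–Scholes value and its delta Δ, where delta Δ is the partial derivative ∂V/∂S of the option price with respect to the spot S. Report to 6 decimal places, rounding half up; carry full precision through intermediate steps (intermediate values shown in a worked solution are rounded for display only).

σ√T = 0.451·√1.3116 = 0.516508
d₁ = (ln(S/K) + (r+σ²/2)T) / (σ√T) = (ln(95.19/78.5) + (0.0074+0.451²/2)·1.3116) / 0.516508 = (0.192776 + 0.143096) / 0.516508 = 0.650275
d₂ = d₁ − σ√T = 0.650275 − 0.516508 = 0.133767
e^{−rT} = 0.990341
N(−d₁) = 0.257757,  N(−d₂) = 0.446793
Put price V = K·e^{−rT}·N(−d₂) − S·N(−d₁) = 34.734515 − 24.535912 = 10.198603
Δ = −N(−d₁) = -0.257757

price = 10.198603
Δ = -0.257757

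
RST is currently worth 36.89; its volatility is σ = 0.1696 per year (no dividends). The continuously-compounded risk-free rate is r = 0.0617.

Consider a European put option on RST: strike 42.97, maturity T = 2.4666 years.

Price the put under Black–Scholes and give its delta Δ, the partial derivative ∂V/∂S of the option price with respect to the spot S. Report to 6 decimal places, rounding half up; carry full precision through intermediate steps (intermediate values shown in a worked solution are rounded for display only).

price = 3.916116
Δ = -0.447578

σ√T = 0.1696·√2.4666 = 0.266364
d₁ = (ln(S/K) + (r+σ²/2)T) / (σ√T) = (ln(36.89/42.97) + (0.0617+0.1696²/2)·2.4666) / 0.266364 = (-0.152562 + 0.187664) / 0.266364 = 0.131784
d₂ = d₁ − σ√T = 0.131784 − 0.266364 = -0.134580
e^{−rT} = 0.858826
N(−d₁) = 0.447578,  N(−d₂) = 0.553528
Put price V = K·e^{−rT}·N(−d₂) − S·N(−d₁) = 20.427259 − 16.511143 = 3.916116
Δ = −N(−d₁) = -0.447578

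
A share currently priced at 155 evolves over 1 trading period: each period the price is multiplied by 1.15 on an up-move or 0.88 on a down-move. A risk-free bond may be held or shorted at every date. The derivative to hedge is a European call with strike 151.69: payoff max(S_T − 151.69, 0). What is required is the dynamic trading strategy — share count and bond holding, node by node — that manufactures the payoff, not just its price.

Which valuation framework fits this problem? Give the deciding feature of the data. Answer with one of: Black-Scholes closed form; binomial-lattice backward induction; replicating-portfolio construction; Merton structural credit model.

framework: replicating-portfolio construction

Key observation: the mandate to exhibit the hedge at every date and state singles out the replicating-portfolio construction on the 1-period tree with factors 1.15 and 0.88 from 155.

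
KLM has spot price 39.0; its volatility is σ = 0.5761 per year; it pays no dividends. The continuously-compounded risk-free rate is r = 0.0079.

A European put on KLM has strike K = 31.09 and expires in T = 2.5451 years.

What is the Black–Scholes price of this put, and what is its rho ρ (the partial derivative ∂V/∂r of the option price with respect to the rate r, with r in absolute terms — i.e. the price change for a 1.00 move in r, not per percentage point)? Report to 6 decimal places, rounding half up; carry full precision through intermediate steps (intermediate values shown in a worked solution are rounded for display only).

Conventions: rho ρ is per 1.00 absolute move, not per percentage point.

σ√T = 0.5761·√2.5451 = 0.919074
d₁ = (ln(S/K) + (r+σ²/2)T) / (σ√T) = (ln(39.0/31.09) + (0.0079+0.5761²/2)·2.5451) / 0.919074 = (0.226675 + 0.442454) / 0.919074 = 0.728048
d₂ = d₁ − σ√T = 0.728048 − 0.919074 = -0.191025
e^{−rT} = 0.980094
N(−d₁) = 0.233292,  N(−d₂) = 0.575747
Put price V = K·e^{−rT}·N(−d₂) − S·N(−d₁) = 17.543671 − 9.098390 = 8.445282
ρ = −K·T·e^{−rT}·N(−d₂) = -44.650398

price = 8.445282
ρ = -44.650398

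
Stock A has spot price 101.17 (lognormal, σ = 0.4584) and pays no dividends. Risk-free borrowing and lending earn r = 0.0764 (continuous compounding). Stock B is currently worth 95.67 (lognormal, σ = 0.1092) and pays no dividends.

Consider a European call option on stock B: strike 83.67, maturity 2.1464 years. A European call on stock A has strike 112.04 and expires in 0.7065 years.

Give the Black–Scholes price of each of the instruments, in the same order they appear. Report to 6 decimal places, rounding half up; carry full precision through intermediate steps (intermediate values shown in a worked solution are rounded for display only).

[stock B call K=83.67]
σ√T = 0.1092·√2.1464 = 0.159985
d₁ = (ln(S/K) + (r+σ²/2)T) / (σ√T) = (ln(95.67/83.67) + (0.0764+0.1092²/2)·2.1464) / 0.159985 = (0.134024 + 0.176782) / 0.159985 = 1.942730
d₂ = d₁ − σ√T = 1.942730 − 0.159985 = 1.782746
e^{−rT} = 0.848755
N(d₁) = 0.973976,  N(d₂) = 0.962686
price = S·N(d₁) − K·e^{−rT}·N(d₂) = 93.180247 − 68.365458 = 24.814789
[stock A call K=112.04]
σ√T = 0.4584·√0.7065 = 0.385301
d₁ = (ln(S/K) + (r+σ²/2)T) / (σ√T) = (ln(101.17/112.04) + (0.0764+0.4584²/2)·0.7065) / 0.385301 = (-0.102054 + 0.128205) / 0.385301 = 0.067873
d₂ = d₁ − σ√T = 0.067873 − 0.385301 = -0.317429
e^{−rT} = 0.947454
N(d₁) = 0.527057,  N(d₂) = 0.375459
price = S·N(d₁) − K·e^{−rT}·N(d₂) = 53.322317 − 39.856039 = 13.466278

price(stock B call K=83.67) = 24.814789
price(stock A call K=112.04) = 13.466278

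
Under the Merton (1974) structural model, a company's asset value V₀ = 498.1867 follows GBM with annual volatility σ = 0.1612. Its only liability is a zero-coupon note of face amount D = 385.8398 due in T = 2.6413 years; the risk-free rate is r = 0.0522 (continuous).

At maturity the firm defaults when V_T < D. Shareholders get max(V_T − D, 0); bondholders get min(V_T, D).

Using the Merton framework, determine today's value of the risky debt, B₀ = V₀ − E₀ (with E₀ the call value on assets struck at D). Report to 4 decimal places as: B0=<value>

B0=333.0360

Apply the equity-as-call identities (strike 385.8398, horizon 2.6413 years):
d₁ = [ln(V₀/D) + (r + σ²/2)T] / (σ√T)
   = [ln(498.1867/385.8398) + (0.0522 + 0.5·0.1612²)·2.6413] / (0.1612·√2.6413)
   = [0.255553 + 0.172194] / 0.261983 = 1.632722
d₂ = d₁ − σ√T = 1.632722 − 0.261983 = 1.370738
N(d₁) = 0.948736,  N(d₂) = 0.914772,  e^(−rT) = 0.871207
E₀ = V₀·N(d₁) − D·e^(−rT)·N(d₂)
   = 498.1867·0.948736 − 385.8398·0.871207·0.914772 = 165.150671
B₀ = V₀ − E₀ = 498.1867 − 165.150671 = 333.036029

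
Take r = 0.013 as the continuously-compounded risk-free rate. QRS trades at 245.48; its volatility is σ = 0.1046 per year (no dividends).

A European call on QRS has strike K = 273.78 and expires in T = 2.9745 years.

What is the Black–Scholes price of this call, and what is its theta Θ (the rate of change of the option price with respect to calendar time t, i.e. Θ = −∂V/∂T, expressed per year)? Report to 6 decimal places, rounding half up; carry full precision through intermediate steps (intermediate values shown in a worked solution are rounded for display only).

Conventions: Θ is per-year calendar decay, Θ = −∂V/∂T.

price = 10.701443
Θ = -3.918743

σ√T = 0.1046·√2.9745 = 0.180401
d₁ = (ln(S/K) + (r+σ²/2)T) / (σ√T) = (ln(245.48/273.78) + (0.013+0.1046²/2)·2.9745) / 0.180401 = (-0.109109 + 0.054941) / 0.180401 = -0.300268
d₂ = d₁ − σ√T = -0.300268 − 0.180401 = -0.480669
e^{−rT} = 0.962070
N(d₁) = 0.381986,  N(d₂) = 0.315376
Call price V = S·N(d₁) − K·e^{−rT}·N(d₂) = 93.769997 − 83.068554 = 10.701443
φ(d₁) = (1/√(2π))·e^{−d₁²/2} = 0.381357
Θ = −S·φ(d₁)·σ/(2√T) − r·K·e^{−rT}·N(d₂) = −2.838851 − 1.079891 = -3.918743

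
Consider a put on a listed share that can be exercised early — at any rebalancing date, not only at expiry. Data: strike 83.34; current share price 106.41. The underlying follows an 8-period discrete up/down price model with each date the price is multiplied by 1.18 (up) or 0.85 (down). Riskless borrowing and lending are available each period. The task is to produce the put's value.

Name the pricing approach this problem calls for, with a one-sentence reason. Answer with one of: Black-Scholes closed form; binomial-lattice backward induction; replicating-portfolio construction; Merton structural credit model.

Key observation: the defining feature is the embedded early-exercise option across 8 discrete dates on the spot-106.41 tree; pricing the strike-83.34 put means working backward with an exercise test at every node.

framework: binomial-lattice backward induction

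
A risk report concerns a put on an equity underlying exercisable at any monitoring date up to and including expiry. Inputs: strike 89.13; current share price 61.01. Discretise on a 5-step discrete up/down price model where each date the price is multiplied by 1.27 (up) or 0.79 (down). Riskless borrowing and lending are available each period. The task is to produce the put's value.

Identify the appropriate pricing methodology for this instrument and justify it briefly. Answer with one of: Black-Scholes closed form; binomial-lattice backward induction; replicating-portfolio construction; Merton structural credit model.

framework: binomial-lattice backward induction

Key observation: early exercise of the strike-89.13 put must be checked at each of the 5 dates (spot 61.01), which forces a node-by-node comparison of intrinsic and continuation value backward from expiry.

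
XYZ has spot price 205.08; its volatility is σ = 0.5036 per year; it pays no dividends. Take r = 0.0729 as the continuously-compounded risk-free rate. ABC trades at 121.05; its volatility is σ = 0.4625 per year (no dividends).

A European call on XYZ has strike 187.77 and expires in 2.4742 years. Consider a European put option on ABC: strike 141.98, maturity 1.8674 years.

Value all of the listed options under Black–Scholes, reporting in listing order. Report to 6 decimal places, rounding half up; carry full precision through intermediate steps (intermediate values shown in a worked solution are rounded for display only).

price(XYZ call K=187.77) = 82.853407
price(ABC put K=141.98) = 31.825466

[XYZ call K=187.77]
σ√T = 0.5036·√2.4742 = 0.792142
d₁ = (ln(S/K) + (r+σ²/2)T) / (σ√T) = (ln(205.08/187.77) + (0.0729+0.5036²/2)·2.4742) / 0.792142 = (0.088182 + 0.494114) / 0.792142 = 0.735090
d₂ = d₁ − σ√T = 0.735090 − 0.792142 = -0.057052
e^{−rT} = 0.834962
N(d₁) = 0.768858,  N(d₂) = 0.477252
price = S·N(d₁) − K·e^{−rT}·N(d₂) = 157.677355 − 74.823948 = 82.853407
[ABC put K=141.98]
σ√T = 0.4625·√1.8674 = 0.632019
d₁ = (ln(S/K) + (r+σ²/2)T) / (σ√T) = (ln(121.05/141.98) + (0.0729+0.4625²/2)·1.8674) / 0.632019 = (-0.159483 + 0.335858) / 0.632019 = 0.279066
d₂ = d₁ − σ√T = 0.279066 − 0.632019 = -0.352953
e^{−rT} = 0.872726
N(−d₁) = 0.390097,  N(−d₂) = 0.637938
price = K·e^{−rT}·N(−d₂) − S·N(−d₁) = 79.046713 − 47.221247 = 31.825466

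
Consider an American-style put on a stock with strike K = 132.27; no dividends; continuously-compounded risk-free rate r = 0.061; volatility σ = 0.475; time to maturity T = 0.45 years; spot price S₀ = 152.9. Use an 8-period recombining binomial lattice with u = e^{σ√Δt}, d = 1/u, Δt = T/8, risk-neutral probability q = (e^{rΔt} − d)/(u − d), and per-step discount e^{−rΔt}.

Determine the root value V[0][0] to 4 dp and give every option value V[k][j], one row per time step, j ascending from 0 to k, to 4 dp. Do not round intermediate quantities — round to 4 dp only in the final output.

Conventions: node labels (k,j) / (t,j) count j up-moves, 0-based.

Δt=0.05625  u=1.11925  d=0.89346  q=0.48709  discount=0.99657
step 8 (expiry): payoffs max(K−S,0) = 70.1831 54.4929 34.8375 10.2150 0.0000 0.0000 0.0000 0.0000 0.0000
k=7: (k=7,j=0): S=69.4906, K−S=62.7794, hold=62.3264 ⇒ V=62.7794 exercise | (k=7,j=1): S=87.0518, K−S=45.2182, hold=44.7651 ⇒ V=45.2182 exercise | (k=7,j=2): S=109.0510, K−S=23.2190, hold=22.7659 ⇒ V=23.2190 exercise | (k=7,j=3): S=136.6097, K−S=0.0000, hold=5.2214 ⇒ V=5.2214 continue | (k=7,j=4): S=171.1329, K−S=0.0000, hold=0.0000 ⇒ V=0.0000 continue | (k=7,j=5): S=214.3805, K−S=0.0000, hold=0.0000 ⇒ V=0.0000 continue | (k=7,j=6): S=268.5574, K−S=0.0000, hold=0.0000 ⇒ V=0.0000 continue | (k=7,j=7): S=336.4256, K−S=0.0000, hold=0.0000 ⇒ V=0.0000 continue
k=6: (k=6,j=0): S=77.7771, K−S=54.4929, hold=54.0398 ⇒ V=54.4929 exercise | (k=6,j=1): S=97.4325, K−S=34.8375, hold=34.3845 ⇒ V=34.8375 exercise | (k=6,j=2): S=122.0550, K−S=10.2150, hold=14.4031 ⇒ V=14.4031 continue | (k=6,j=3): S=152.9000, K−S=0.0000, hold=2.6690 ⇒ V=2.6690 continue | (k=6,j=4): S=191.5399, K−S=0.0000, hold=0.0000 ⇒ V=0.0000 continue | (k=6,j=5): S=239.9447, K−S=0.0000, hold=0.0000 ⇒ V=0.0000 continue | (k=6,j=6): S=300.5821, K−S=0.0000, hold=0.0000 ⇒ V=0.0000 continue
k=5: (k=5,j=0): S=87.0518, K−S=45.2182, hold=44.7651 ⇒ V=45.2182 exercise | (k=5,j=1): S=109.0510, K−S=23.2190, hold=24.7989 ⇒ V=24.7989 continue | (k=5,j=2): S=136.6097, K−S=0.0000, hold=8.6578 ⇒ V=8.6578 continue | (k=5,j=3): S=171.1329, K−S=0.0000, hold=1.3643 ⇒ V=1.3643 continue | (k=5,j=4): S=214.3805, K−S=0.0000, hold=0.0000 ⇒ V=0.0000 continue | (k=5,j=5): S=268.5574, K−S=0.0000, hold=0.0000 ⇒ V=0.0000 continue
k=4: (k=4,j=0): S=97.4325, K−S=34.8375, hold=35.1514 ⇒ V=35.1514 continue | (k=4,j=1): S=122.0550, K−S=10.2150, hold=16.8787 ⇒ V=16.8787 continue | (k=4,j=2): S=152.9000, K−S=0.0000, hold=5.0877 ⇒ V=5.0877 continue | (k=4,j=3): S=191.5399, K−S=0.0000, hold=0.6973 ⇒ V=0.6973 continue | (k=4,j=4): S=239.9447, K−S=0.0000, hold=0.0000 ⇒ V=0.0000 continue
k=3: (k=3,j=0): S=109.0510, K−S=23.2190, hold=26.1611 ⇒ V=26.1611 continue | (k=3,j=1): S=136.6097, K−S=0.0000, hold=11.0973 ⇒ V=11.0973 continue | (k=3,j=2): S=171.1329, K−S=0.0000, hold=2.9391 ⇒ V=2.9391 continue | (k=3,j=3): S=214.3805, K−S=0.0000, hold=0.3565 ⇒ V=0.3565 continue
k=2: (k=2,j=0): S=122.0550, K−S=10.2150, hold=18.7592 ⇒ V=18.7592 continue | (k=2,j=1): S=152.9000, K−S=0.0000, hold=7.0991 ⇒ V=7.0991 continue | (k=2,j=2): S=191.5399, K−S=0.0000, hold=1.6754 ⇒ V=1.6754 continue
k=1: (k=1,j=0): S=136.6097, K−S=0.0000, hold=13.0349 ⇒ V=13.0349 continue | (k=1,j=1): S=171.1329, K−S=0.0000, hold=4.4420 ⇒ V=4.4420 continue
k=0: (k=0,j=0): S=152.9000, K−S=0.0000, hold=8.8191 ⇒ V=8.8191 continue

price = 8.8191
tree:
8.8191
13.0349 4.4420
18.7592 7.0991 1.6754
26.1611 11.0973 2.9391 0.3565
35.1514 16.8787 5.0877 0.6973 0.0000
45.2182 24.7989 8.6578 1.3643 0.0000 0.0000
54.4929 34.8375 14.4031 2.6690 0.0000 0.0000 0.0000
62.7794 45.2182 23.2190 5.2214 0.0000 0.0000 0.0000 0.0000
70.1831 54.4929 34.8375 10.2150 0.0000 0.0000 0.0000 0.0000 0.0000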